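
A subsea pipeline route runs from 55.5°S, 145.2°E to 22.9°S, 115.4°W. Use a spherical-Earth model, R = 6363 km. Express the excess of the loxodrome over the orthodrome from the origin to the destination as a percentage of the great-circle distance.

Great circle: σ = 1.3331 rad → d_gc = Rσ = 8482.5 km
Rhumb: Δφ = +0.5690, Δλ = +1.7349, Δψ = +0.7588, q = Δφ/Δψ = 0.7499 → d_rh = R√(Δφ²+q²Δλ²) = 9034.7 km
Excess = (9034.7 − 8482.5) / 8482.5 = 552.2 / 8482.5 = 6.51% ≈ 6.5%

6.5%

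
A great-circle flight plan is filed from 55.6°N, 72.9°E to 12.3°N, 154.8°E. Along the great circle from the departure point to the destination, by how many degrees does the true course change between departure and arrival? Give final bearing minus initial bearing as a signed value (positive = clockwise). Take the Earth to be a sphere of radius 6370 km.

+55.1°

Initial bearing θ₁ = atan2(sin Δλ cos φ₂, cos φ₁ sin φ₂ − sin φ₁ cos φ₂ cos Δλ) = 89.60°
Final bearing θ₂ = (initial bearing from the destination back to the start) + 180° = 144.67°
Δθ = θ₂ − θ₁ = +55.1°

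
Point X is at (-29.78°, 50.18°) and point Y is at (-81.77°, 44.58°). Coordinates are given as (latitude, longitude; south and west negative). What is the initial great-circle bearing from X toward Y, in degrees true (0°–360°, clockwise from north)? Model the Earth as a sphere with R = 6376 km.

θ = atan2( sin Δλ·cos φ₂ ,  cos φ₁ sin φ₂ − sin φ₁ cos φ₂ cos Δλ )
  = atan2(-0.0140, -0.7882) = 181.02°

181.0°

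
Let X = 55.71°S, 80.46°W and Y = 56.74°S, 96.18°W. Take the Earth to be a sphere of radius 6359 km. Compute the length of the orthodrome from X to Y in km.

Haversine: a = sin²(Δφ/2)+cos φ₁ cos φ₂ sin²(Δλ/2) = 0.00586;  σ = 2·atan2(√a,√(1−a))
σ = 8.780° → d = Rσ = 6359·0.15324 = 974 km

974 km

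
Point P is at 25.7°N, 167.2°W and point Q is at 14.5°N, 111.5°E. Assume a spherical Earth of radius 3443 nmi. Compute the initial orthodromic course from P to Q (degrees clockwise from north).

θ = atan2( sin Δλ·cos φ₂ ,  cos φ₁ sin φ₂ − sin φ₁ cos φ₂ cos Δλ )
  = atan2(-0.9570, +0.1621) = 279.61°

279.6°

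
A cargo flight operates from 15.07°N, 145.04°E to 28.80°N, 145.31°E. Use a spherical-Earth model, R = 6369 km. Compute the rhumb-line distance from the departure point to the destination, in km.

1526 km

Δψ = ln[tan(π/4+φ₂/2)/tan(π/4+φ₁/2)] = +0.2592;  Δφ = +0.2396 rad,  Δλ = +0.0047 rad
q = Δφ/Δψ = 0.9247
d = R·√(Δφ² + q²Δλ²) = 6369·0.23967 = 1526 km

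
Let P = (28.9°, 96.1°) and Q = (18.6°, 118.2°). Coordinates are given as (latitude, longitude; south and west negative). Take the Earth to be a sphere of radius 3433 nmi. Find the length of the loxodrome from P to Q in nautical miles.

Rhumb course C = atan2(Δλ, Δψ) with Δψ = ln[tan(π/4+φ₂/2)/tan(π/4+φ₁/2)] = -0.1968, Δλ = +0.3857 → C = 117.03°
d = R·|Δφ| / |cos C| = 3433·0.17977 / 0.45442 = 1358 nmi

1358 nmi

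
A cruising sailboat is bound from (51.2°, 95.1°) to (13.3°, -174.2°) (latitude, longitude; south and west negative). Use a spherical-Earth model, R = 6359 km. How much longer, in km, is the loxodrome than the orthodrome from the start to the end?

Great circle: cos σ = sin φ₁ sin φ₂ + cos φ₁ cos φ₂ cos Δλ,  σ = 1.3981 rad → d_gc = 8890.5 km
Rhumb line: Δψ = -0.8094, q = Δφ/Δψ = 0.8172, d_rh = R√(Δφ²+q²Δλ²) = 9239.4 km
Excess = 9239.4 − 8890.5 = 348.9 ≈ 349 km

349 km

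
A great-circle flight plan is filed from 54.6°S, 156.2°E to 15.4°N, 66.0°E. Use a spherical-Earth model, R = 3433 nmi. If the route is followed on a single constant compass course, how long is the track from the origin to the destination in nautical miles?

Δψ = ln[tan(π/4+φ₂/2)/tan(π/4+φ₁/2)] = +1.4142;  Δφ = +1.2217 rad,  Δλ = -1.5743 rad
q = Δφ/Δψ = 0.8639
d = R·√(Δφ² + q²Δλ²) = 3433·1.82820 = 6276 nmi

6276 nmi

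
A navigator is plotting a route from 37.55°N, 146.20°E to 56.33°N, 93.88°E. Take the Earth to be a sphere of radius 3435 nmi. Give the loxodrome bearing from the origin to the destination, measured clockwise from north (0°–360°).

298.1°

Meridional parts: M(φ₁)=+0.7081, M(φ₂)=+1.1954 → ΔM = +0.4873;  Δλ = -0.9132 rad
tan C = Δλ / ΔM = -1.8737 → C = 298.09°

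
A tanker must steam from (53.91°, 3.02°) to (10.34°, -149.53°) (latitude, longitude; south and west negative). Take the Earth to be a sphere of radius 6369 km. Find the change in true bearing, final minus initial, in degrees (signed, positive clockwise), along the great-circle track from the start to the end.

Initial bearing θ₁ = atan2(sin Δλ cos φ₂, cos φ₁ sin φ₂ − sin φ₁ cos φ₂ cos Δλ) = 330.79°
Final bearing θ₂ = (initial bearing from the destination back to the start) + 180° = 196.99°
Δθ = θ₂ − θ₁ = -133.8°

-133.8°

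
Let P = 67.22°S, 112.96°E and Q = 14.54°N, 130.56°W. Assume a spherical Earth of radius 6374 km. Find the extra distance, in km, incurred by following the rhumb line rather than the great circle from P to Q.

Great circle: cos σ = sin φ₁ sin φ₂ + cos φ₁ cos φ₂ cos Δλ,  σ = 1.9808 rad → d_gc = 12625.4 km
Rhumb line: Δψ = +1.8587, q = Δφ/Δψ = 0.7677, d_rh = R√(Δφ²+q²Δλ²) = 13479.4 km
Excess = 13479.4 − 12625.4 = 854.0 ≈ 854 km

854 km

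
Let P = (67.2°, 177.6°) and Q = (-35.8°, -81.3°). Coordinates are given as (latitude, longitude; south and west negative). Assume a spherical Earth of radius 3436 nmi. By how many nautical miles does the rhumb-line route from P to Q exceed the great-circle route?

215 nmi

Great circle: cos σ = sin φ₁ sin φ₂ + cos φ₁ cos φ₂ cos Δλ,  σ = 2.2140 rad → d_gc = 7607.3 nmi
Rhumb line: Δψ = -2.2713, q = Δφ/Δψ = 0.7915, d_rh = R√(Δφ²+q²Δλ²) = 7821.9 nmi
Excess = 7821.9 − 7607.3 = 214.6 ≈ 215 nmi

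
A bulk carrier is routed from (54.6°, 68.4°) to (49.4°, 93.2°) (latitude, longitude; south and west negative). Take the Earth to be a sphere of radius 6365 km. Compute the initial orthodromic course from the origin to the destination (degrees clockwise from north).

N = sin Δλ·cos φ₂ = +0.2730;  D = cos φ₁ sin φ₂ − sin φ₁ cos φ₂ cos Δλ = -0.0417
initial course = atan2(N, D) = 98.69°

98.7°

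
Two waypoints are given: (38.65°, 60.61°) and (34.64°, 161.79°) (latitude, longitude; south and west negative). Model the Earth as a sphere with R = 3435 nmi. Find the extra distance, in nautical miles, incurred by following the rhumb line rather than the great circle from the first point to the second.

Great circle: cos σ = sin φ₁ sin φ₂ + cos φ₁ cos φ₂ cos Δλ,  σ = 1.3383 rad → d_gc = 4597.0 nmi
Rhumb line: Δψ = -0.0873, q = Δφ/Δψ = 0.8020, d_rh = R√(Δφ²+q²Δλ²) = 4870.9 nmi
Excess = 4870.9 − 4597.0 = 273.9 ≈ 274 nmi

274 nmi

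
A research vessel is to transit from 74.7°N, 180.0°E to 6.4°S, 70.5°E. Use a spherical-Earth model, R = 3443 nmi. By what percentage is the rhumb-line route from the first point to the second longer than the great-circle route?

Great circle: σ = 1.7671 rad → d_gc = Rσ = 6084.1 nmi
Rhumb: Δφ = -1.4155, Δλ = -1.9111, Δψ = -2.1195, q = Δφ/Δψ = 0.6678 → d_rh = R√(Δφ²+q²Δλ²) = 6562.1 nmi
Excess = (6562.1 − 6084.1) / 6084.1 = 478.0 / 6084.1 = 7.86% ≈ 7.9%

7.9%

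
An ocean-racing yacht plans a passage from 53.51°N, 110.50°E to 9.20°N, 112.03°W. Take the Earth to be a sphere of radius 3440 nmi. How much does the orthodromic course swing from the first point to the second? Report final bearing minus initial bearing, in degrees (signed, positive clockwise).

Initial bearing θ₁ = atan2(sin Δλ cos φ₂, cos φ₁ sin φ₂ − sin φ₁ cos φ₂ cos Δλ) = 44.46°
Final bearing θ₂ = (initial bearing from the destination back to the start) + 180° = 155.04°
Δθ = θ₂ − θ₁ = +110.6°

+110.6°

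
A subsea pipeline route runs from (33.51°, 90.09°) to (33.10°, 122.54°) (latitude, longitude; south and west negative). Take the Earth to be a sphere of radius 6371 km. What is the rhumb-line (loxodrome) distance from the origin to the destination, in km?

Δψ = ln[tan(π/4+φ₂/2)/tan(π/4+φ₁/2)] = -0.0086;  Δφ = -0.0072 rad,  Δλ = +0.5664 rad
q = Δφ/Δψ = 0.8358
d = R·√(Δφ² + q²Δλ²) = 6371·0.47339 = 3016 km

3016 km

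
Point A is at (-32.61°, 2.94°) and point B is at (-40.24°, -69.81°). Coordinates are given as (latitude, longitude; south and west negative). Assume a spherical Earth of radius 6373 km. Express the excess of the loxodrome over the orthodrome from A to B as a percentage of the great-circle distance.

Great circle: σ = 1.0018 rad → d_gc = Rσ = 6384.3 km
Rhumb: Δφ = -0.1332, Δλ = -1.2697, Δψ = -0.1658, q = Δφ/Δψ = 0.8034 → d_rh = R√(Δφ²+q²Δλ²) = 6556.2 km
Excess = (6556.2 − 6384.3) / 6384.3 = 171.9 / 6384.3 = 2.69% ≈ 2.7%

2.7%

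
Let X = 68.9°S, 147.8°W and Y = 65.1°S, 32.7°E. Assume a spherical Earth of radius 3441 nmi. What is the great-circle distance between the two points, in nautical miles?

cos σ = sin φ₁ sin φ₂ + cos φ₁ cos φ₂ cos Δλ
      = sin(-68.90°)sin(-65.10°) + cos(-68.90°)cos(-65.10°)cos(-179.50°) = 0.6947
σ = 46.000° → d = Rσ = 3441·0.80284 = 2763 nmi

2763 nmi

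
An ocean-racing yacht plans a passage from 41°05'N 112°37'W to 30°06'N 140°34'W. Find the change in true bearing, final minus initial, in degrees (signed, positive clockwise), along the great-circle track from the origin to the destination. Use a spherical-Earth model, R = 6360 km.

-16.6°

Initial bearing θ₁ = atan2(sin Δλ cos φ₂, cos φ₁ sin φ₂ − sin φ₁ cos φ₂ cos Δλ) = 252.97°
Final bearing θ₂ = (initial bearing from the destination back to the start) + 180° = 236.41°
Δθ = θ₂ − θ₁ = -16.6°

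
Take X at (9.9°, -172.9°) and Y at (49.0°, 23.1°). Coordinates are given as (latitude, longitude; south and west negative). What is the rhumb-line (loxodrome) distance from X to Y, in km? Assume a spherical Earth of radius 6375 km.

15974 km

Δψ = ln[tan(π/4+φ₂/2)/tan(π/4+φ₁/2)] = +0.8102;  Δφ = +0.6824 rad,  Δλ = -2.8623 rad
q = Δφ/Δψ = 0.8423
d = R·√(Δφ² + q²Δλ²) = 6375·2.50577 = 15974 km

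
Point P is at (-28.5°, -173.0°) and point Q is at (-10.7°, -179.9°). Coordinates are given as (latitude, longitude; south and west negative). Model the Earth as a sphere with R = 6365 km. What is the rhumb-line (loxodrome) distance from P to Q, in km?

2104 km

Rhumb course C = atan2(Δλ, Δψ) with Δψ = ln[tan(π/4+φ₂/2)/tan(π/4+φ₁/2)] = +0.3315, Δλ = -0.1204 → C = 340.03°
d = R·|Δφ| / |cos C| = 6365·0.31067 / 0.93989 = 2104 km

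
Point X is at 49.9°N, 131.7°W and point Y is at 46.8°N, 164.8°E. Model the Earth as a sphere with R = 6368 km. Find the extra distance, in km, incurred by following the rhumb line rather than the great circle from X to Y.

Great circle: cos σ = sin φ₁ sin φ₂ + cos φ₁ cos φ₂ cos Δλ,  σ = 0.7161 rad → d_gc = 4560.36 km
Rhumb line: Δψ = -0.0814, q = Δφ/Δψ = 0.6643, d_rh = R√(Δφ²+q²Δλ²) = 4700.92 km
Excess = 4700.92 − 4560.36 = 140.56 ≈ 141 km

141 km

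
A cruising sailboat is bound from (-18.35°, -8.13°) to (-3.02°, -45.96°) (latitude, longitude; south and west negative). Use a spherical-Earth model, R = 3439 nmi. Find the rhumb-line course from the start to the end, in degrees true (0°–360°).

Meridional parts: M(φ₁)=-0.3259, M(φ₂)=-0.0527 → ΔM = +0.2732;  Δλ = -0.6603 rad
tan C = Δλ / ΔM = -2.4172 → C = 292.48°

292.5°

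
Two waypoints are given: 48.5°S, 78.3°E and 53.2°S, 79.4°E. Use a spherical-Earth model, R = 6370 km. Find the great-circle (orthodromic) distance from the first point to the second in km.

528 km

cos σ = sin φ₁ sin φ₂ + cos φ₁ cos φ₂ cos Δλ
      = sin(-48.50°)sin(-53.20°) + cos(-48.50°)cos(-53.20°)cos(1.10°) = 0.9966
σ = 4.751° → d = Rσ = 6370·0.08292 = 528 km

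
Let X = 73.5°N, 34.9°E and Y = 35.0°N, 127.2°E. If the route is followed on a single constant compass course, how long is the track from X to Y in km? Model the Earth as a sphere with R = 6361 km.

6877 km

Δψ = ln[tan(π/4+φ₂/2)/tan(π/4+φ₁/2)] = -1.2782;  Δφ = -0.6720 rad,  Δλ = +1.6109 rad
q = Δφ/Δψ = 0.5257
d = R·√(Δφ² + q²Δλ²) = 6361·1.08105 = 6877 km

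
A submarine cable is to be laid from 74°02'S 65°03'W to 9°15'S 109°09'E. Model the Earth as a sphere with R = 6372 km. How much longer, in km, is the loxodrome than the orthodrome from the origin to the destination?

Great circle: cos σ = sin φ₁ sin φ₂ + cos φ₁ cos φ₂ cos Δλ,  σ = 1.6866 rad → d_gc = 10747.2 km
Rhumb line: Δψ = +1.8022, q = Δφ/Δψ = 0.6274, d_rh = R√(Δφ²+q²Δλ²) = 14129.3 km
Excess = 14129.3 − 10747.2 = 3382.1 ≈ 3382 km

3382 km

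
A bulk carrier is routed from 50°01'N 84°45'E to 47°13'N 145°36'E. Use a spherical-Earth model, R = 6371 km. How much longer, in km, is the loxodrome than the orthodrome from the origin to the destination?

124 km

Great circle: cos σ = sin φ₁ sin φ₂ + cos φ₁ cos φ₂ cos Δλ,  σ = 0.6842 rad → d_gc = 4358.78 km
Rhumb line: Δψ = -0.0739, q = Δφ/Δψ = 0.6609, d_rh = R√(Δφ²+q²Δλ²) = 4482.33 km
Excess = 4482.33 − 4358.78 = 123.55 ≈ 124 km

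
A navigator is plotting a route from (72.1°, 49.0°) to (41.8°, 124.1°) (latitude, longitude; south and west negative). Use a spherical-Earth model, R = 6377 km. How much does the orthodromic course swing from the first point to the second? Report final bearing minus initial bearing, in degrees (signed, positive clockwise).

Initial bearing θ₁ = atan2(sin Δλ cos φ₂, cos φ₁ sin φ₂ − sin φ₁ cos φ₂ cos Δλ) = 88.21°
Final bearing θ₂ = (initial bearing from the destination back to the start) + 180° = 155.66°
Δθ = θ₂ − θ₁ = +67.4°

+67.4°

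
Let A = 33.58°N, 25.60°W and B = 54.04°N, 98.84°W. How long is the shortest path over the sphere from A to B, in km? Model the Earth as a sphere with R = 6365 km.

Haversine: a = sin²(Δφ/2)+cos φ₁ cos φ₂ sin²(Δλ/2) = 0.20562;  σ = 2·atan2(√a,√(1−a))
σ = 53.930° → d = Rσ = 6365·0.94126 = 5991 km

5991 km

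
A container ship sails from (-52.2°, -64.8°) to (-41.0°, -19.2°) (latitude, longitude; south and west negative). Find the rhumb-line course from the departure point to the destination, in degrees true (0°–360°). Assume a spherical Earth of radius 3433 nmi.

70.2°

Δψ = ln[tan(π/4+φ₂/2)/tan(π/4+φ₁/2)] = +0.2860
Δλ = +0.7959 rad (taken the short way round)
course = atan2(Δλ, Δψ) = 70.24°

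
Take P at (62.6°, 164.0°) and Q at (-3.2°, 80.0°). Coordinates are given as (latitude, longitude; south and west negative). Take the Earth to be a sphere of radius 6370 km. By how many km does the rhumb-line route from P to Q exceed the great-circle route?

325 km

Great circle: cos σ = sin φ₁ sin φ₂ + cos φ₁ cos φ₂ cos Δλ,  σ = 1.5723 rad → d_gc = 10015.7 km
Rhumb line: Δψ = -1.4674, q = Δφ/Δψ = 0.7826, d_rh = R√(Δφ²+q²Δλ²) = 10341.0 km
Excess = 10341.0 − 10015.7 = 325.3 ≈ 325 km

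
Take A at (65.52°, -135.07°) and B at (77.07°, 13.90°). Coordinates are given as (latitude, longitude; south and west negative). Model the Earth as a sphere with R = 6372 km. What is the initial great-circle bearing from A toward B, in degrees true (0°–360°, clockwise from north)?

N = sin Δλ·cos φ₂ = +0.1153;  D = cos φ₁ sin φ₂ − sin φ₁ cos φ₂ cos Δλ = +0.5784
initial course = atan2(N, D) = 11.28°

11.3°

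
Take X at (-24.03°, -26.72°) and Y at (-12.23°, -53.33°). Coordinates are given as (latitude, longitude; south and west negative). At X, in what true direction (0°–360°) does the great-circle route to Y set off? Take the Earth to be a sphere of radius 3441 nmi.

θ = atan2( sin Δλ·cos φ₂ ,  cos φ₁ sin φ₂ − sin φ₁ cos φ₂ cos Δλ )
  = atan2(-0.4377, +0.1623) = 290.35°

290.3°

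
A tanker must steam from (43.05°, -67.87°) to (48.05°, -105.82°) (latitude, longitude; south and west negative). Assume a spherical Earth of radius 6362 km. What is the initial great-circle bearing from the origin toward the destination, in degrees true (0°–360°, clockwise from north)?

N = sin Δλ·cos φ₂ = -0.4111;  D = cos φ₁ sin φ₂ − sin φ₁ cos φ₂ cos Δλ = +0.1836
initial course = atan2(N, D) = 294.07°

294.1°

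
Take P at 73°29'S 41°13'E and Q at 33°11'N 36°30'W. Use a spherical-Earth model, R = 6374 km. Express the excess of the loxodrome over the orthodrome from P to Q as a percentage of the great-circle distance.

2.2%

Great circle: σ = 2.0648 rad → d_gc = Rσ = 13160.8 km
Rhumb: Δφ = +1.8617, Δλ = -1.3564, Δψ = +2.5446, q = Δφ/Δψ = 0.7316 → d_rh = R√(Δφ²+q²Δλ²) = 13447.0 km
Excess = (13447.0 − 13160.8) / 13160.8 = 286.2 / 13160.8 = 2.17% ≈ 2.2%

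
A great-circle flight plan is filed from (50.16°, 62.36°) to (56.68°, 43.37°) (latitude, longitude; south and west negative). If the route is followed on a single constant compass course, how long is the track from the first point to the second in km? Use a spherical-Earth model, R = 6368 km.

1449 km

Rhumb course C = atan2(Δλ, Δψ) with Δψ = ln[tan(π/4+φ₂/2)/tan(π/4+φ₁/2)] = +0.1914, Δλ = -0.3314 → C = 300.01°
d = R·|Δφ| / |cos C| = 6368·0.11380 / 0.50014 = 1449 km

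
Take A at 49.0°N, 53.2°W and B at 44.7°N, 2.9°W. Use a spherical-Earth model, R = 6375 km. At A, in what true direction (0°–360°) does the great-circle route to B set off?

θ = atan2( sin Δλ·cos φ₂ ,  cos φ₁ sin φ₂ − sin φ₁ cos φ₂ cos Δλ )
  = atan2(+0.5469, +0.1188) = 77.74°

77.7°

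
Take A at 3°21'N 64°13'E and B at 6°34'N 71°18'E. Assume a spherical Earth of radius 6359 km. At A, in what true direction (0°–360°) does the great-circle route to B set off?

65.2°

N = sin Δλ·cos φ₂ = +0.1225;  D = cos φ₁ sin φ₂ − sin φ₁ cos φ₂ cos Δλ = +0.0566
initial course = atan2(N, D) = 65.22°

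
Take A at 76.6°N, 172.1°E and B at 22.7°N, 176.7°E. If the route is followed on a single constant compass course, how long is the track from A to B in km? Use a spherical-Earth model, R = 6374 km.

Rhumb course C = atan2(Δλ, Δψ) with Δψ = ln[tan(π/4+φ₂/2)/tan(π/4+φ₁/2)] = -1.7346, Δλ = +0.0803 → C = 177.35°
d = R·|Δφ| / |cos C| = 6374·0.94073 / 0.99893 = 6003 km

6003 km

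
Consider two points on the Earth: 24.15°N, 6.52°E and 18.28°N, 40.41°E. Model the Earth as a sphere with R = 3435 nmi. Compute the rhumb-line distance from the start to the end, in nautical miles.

Δψ = ln[tan(π/4+φ₂/2)/tan(π/4+φ₁/2)] = -0.1100;  Δφ = -0.1025 rad,  Δλ = +0.5915 rad
q = Δφ/Δψ = 0.9317
d = R·√(Δφ² + q²Δλ²) = 3435·0.56053 = 1925 nmi

1925 nmi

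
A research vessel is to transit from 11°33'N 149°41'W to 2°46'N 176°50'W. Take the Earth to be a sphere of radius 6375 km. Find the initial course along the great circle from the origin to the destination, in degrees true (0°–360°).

254.0°

θ = atan2( sin Δλ·cos φ₂ ,  cos φ₁ sin φ₂ − sin φ₁ cos φ₂ cos Δλ )
  = atan2(-0.4558, -0.1307) = 254.00°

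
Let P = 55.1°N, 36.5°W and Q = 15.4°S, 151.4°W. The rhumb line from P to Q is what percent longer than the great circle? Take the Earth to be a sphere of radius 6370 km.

4.0%

Great circle: σ = 2.0376 rad → d_gc = Rσ = 12979.6 km
Rhumb: Δφ = -1.2305, Δλ = -2.0054, Δψ = -1.4294, q = Δφ/Δψ = 0.8608 → d_rh = R√(Δφ²+q²Δλ²) = 13504.1 km
Excess = (13504.1 − 12979.6) / 12979.6 = 524.5 / 12979.6 = 4.04% ≈ 4.0%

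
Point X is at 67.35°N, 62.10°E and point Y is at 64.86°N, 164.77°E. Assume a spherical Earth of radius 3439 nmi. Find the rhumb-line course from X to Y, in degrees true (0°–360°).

93.4°

Δψ = ln[tan(π/4+φ₂/2)/tan(π/4+φ₁/2)] = -0.1074
Δλ = +1.7919 rad (taken the short way round)
course = atan2(Δλ, Δψ) = 93.43°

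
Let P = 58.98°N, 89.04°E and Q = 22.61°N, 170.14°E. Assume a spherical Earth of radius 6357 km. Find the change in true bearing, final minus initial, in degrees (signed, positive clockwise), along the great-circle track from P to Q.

+60.9°

At departure: θ₁ = atan2(sin Δλ cos φ₂, cos φ₁ sin φ₂ − sin φ₁ cos φ₂ cos Δλ) = 85.25°
At arrival: θ₂ = atan2(sin Δλ cos φ₁, −cos φ₂ sin φ₁ + sin φ₂ cos φ₁ cos Δλ) = 146.20°
Δθ = θ₂ − θ₁ = +60.9°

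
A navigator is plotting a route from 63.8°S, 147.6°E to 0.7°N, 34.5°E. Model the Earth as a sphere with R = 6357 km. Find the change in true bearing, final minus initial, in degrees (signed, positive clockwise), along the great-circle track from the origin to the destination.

At departure: θ₁ = atan2(sin Δλ cos φ₂, cos φ₁ sin φ₂ − sin φ₁ cos φ₂ cos Δλ) = 249.35°
At arrival: θ₂ = atan2(sin Δλ cos φ₁, −cos φ₂ sin φ₁ + sin φ₂ cos φ₁ cos Δλ) = 335.60°
Δθ = θ₂ − θ₁ = +86.2°

+86.2°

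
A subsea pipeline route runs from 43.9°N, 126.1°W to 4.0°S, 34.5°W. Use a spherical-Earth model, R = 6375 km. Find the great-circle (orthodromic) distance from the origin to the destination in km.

10450 km

Haversine: a = sin²(Δφ/2)+cos φ₁ cos φ₂ sin²(Δλ/2) = 0.53422;  σ = 2·atan2(√a,√(1−a))
σ = 93.924° → d = Rσ = 6375·1.63929 = 10450 km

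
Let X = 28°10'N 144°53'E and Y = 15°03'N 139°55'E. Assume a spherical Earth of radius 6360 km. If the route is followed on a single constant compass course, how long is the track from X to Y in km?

Rhumb course C = atan2(Δλ, Δψ) with Δψ = ln[tan(π/4+φ₂/2)/tan(π/4+φ₁/2)] = -0.2469, Δλ = -0.0867 → C = 199.34°
d = R·|Δφ| / |cos C| = 6360·0.22893 / 0.94355 = 1543 km

1543 km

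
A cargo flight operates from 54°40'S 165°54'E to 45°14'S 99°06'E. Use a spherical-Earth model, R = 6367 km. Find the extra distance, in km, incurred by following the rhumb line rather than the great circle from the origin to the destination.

Great circle: cos σ = sin φ₁ sin φ₂ + cos φ₁ cos φ₂ cos Δλ,  σ = 0.7383 rad → d_gc = 4700.5 km
Rhumb line: Δψ = +0.2570, q = Δφ/Δψ = 0.6407, d_rh = R√(Δφ²+q²Δλ²) = 4869.9 km
Excess = 4869.9 − 4700.5 = 169.4 ≈ 169 km

169 km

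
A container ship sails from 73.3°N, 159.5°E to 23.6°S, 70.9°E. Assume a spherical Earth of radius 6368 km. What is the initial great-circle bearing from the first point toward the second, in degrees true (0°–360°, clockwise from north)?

N = sin Δλ·cos φ₂ = -0.9161;  D = cos φ₁ sin φ₂ − sin φ₁ cos φ₂ cos Δλ = -0.1365
initial course = atan2(N, D) = 261.53°

261.5°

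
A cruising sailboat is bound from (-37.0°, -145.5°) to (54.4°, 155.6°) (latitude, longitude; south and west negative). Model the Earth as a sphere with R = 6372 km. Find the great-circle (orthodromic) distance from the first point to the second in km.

11614 km

cos σ = sin φ₁ sin φ₂ + cos φ₁ cos φ₂ cos Δλ
      = sin(-37.00°)sin(54.40°) + cos(-37.00°)cos(54.40°)cos(-58.90°) = -0.2492
σ = 104.430° → d = Rσ = 6372·1.82265 = 11614 km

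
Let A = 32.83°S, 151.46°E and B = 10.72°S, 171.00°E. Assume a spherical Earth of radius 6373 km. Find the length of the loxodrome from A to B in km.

3171 km

Δψ = ln[tan(π/4+φ₂/2)/tan(π/4+φ₁/2)] = +0.4190;  Δφ = +0.3859 rad,  Δλ = +0.3410 rad
q = Δφ/Δψ = 0.9210
d = R·√(Δφ² + q²Δλ²) = 6373·0.49756 = 3171 km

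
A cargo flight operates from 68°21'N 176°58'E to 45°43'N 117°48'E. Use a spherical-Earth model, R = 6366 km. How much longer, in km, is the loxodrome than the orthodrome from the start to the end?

136 km

Great circle: cos σ = sin φ₁ sin φ₂ + cos φ₁ cos φ₂ cos Δλ,  σ = 0.6478 rad → d_gc = 4123.8 km
Rhumb line: Δψ = -0.7552, q = Δφ/Δψ = 0.5231, d_rh = R√(Δφ²+q²Δλ²) = 4260.1 km
Excess = 4260.1 − 4123.8 = 136.3 ≈ 136 km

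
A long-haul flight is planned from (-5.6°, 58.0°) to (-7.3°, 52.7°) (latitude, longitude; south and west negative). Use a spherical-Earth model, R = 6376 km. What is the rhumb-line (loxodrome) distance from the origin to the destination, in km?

616 km

Δψ = ln[tan(π/4+φ₂/2)/tan(π/4+φ₁/2)] = -0.0299;  Δφ = -0.0297 rad,  Δλ = -0.0925 rad
q = Δφ/Δψ = 0.9936
d = R·√(Δφ² + q²Δλ²) = 6376·0.09658 = 616 km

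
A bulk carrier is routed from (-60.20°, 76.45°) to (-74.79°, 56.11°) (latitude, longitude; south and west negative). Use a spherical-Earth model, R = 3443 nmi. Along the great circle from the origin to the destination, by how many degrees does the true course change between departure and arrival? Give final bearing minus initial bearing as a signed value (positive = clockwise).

Initial bearing θ₁ = atan2(sin Δλ cos φ₂, cos φ₁ sin φ₂ − sin φ₁ cos φ₂ cos Δλ) = 198.92°
Final bearing θ₂ = (initial bearing from the destination back to the start) + 180° = 217.89°
Δθ = θ₂ − θ₁ = +19.0°

+19.0°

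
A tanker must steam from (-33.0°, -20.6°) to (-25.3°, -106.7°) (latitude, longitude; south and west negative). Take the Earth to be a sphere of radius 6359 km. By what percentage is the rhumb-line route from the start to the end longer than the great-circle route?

Great circle: σ = 1.2825 rad → d_gc = Rσ = 8155.4 km
Rhumb: Δφ = +0.1344, Δλ = -1.5027, Δψ = +0.1541, q = Δφ/Δψ = 0.8723 → d_rh = R√(Δφ²+q²Δλ²) = 8379.1 km
Excess = (8379.1 − 8155.4) / 8155.4 = 223.7 / 8155.4 = 2.74% ≈ 2.7%

2.7%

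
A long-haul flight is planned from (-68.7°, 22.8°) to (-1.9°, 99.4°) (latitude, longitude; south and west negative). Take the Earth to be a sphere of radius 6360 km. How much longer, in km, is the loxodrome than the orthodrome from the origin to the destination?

Great circle: cos σ = sin φ₁ sin φ₂ + cos φ₁ cos φ₂ cos Δλ,  σ = 1.4555 rad → d_gc = 9257.1 km
Rhumb line: Δψ = +1.6379, q = Δφ/Δψ = 0.7118, d_rh = R√(Δφ²+q²Δλ²) = 9571.5 km
Excess = 9571.5 − 9257.1 = 314.4 ≈ 314 km

314 km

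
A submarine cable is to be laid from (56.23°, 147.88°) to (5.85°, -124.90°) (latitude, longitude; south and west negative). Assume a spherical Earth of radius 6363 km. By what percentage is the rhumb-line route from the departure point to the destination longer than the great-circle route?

Great circle: σ = 1.4590 rad → d_gc = Rσ = 9283.7 km
Rhumb: Δφ = -0.8793, Δλ = +1.5223, Δψ = -1.0900, q = Δφ/Δψ = 0.8067 → d_rh = R√(Δφ²+q²Δλ²) = 9610.6 km
Excess = (9610.6 − 9283.7) / 9283.7 = 326.9 / 9283.7 = 3.52% ≈ 3.5%

3.5%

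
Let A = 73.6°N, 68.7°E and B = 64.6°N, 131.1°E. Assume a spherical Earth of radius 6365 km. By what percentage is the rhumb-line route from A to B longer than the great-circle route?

4.5%

Great circle: σ = 0.3958 rad → d_gc = Rσ = 2519.2 km
Rhumb: Δφ = -0.1571, Δλ = +1.0891, Δψ = -0.4472, q = Δφ/Δψ = 0.3513 → d_rh = R√(Δφ²+q²Δλ²) = 2632.3 km
Excess = (2632.3 − 2519.2) / 2519.2 = 113.1 / 2519.2 = 4.49% ≈ 4.5%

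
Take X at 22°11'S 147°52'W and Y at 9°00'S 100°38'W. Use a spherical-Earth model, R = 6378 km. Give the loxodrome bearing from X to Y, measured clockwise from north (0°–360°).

73.8°

Δψ = ln[tan(π/4+φ₂/2)/tan(π/4+φ₁/2)] = +0.2395
Δλ = +0.8244 rad (taken the short way round)
course = atan2(Δλ, Δψ) = 73.80°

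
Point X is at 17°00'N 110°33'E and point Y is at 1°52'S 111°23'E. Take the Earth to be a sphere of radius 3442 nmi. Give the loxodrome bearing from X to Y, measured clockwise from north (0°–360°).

Δψ = ln[tan(π/4+φ₂/2)/tan(π/4+φ₁/2)] = -0.3337
Δλ = +0.0145 rad (taken the short way round)
course = atan2(Δλ, Δψ) = 177.50°

177.5°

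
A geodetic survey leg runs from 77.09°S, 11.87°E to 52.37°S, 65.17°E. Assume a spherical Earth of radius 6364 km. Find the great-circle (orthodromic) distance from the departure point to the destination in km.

Haversine: a = sin²(Δφ/2)+cos φ₁ cos φ₂ sin²(Δλ/2) = 0.07326;  σ = 2·atan2(√a,√(1−a))
σ = 31.408° → d = Rσ = 6364·0.54818 = 3489 km

3489 km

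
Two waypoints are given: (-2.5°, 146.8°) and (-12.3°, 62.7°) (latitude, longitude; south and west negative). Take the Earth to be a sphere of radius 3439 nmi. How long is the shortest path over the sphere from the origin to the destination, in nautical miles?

5024 nmi

Haversine: a = sin²(Δφ/2)+cos φ₁ cos φ₂ sin²(Δλ/2) = 0.44519;  σ = 2·atan2(√a,√(1−a))
σ = 83.706° → d = Rσ = 3439·1.46095 = 5024 nmi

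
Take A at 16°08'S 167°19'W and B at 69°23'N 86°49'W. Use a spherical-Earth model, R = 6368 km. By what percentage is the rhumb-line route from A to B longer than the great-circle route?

2.9%

Great circle: σ = 1.7765 rad → d_gc = Rσ = 11312.72 km
Rhumb: Δφ = +1.4925, Δλ = +1.4050, Δψ = +1.9898, q = Δφ/Δψ = 0.7501 → d_rh = R√(Δφ²+q²Δλ²) = 11635.14 km
Excess = (11635.14 − 11312.72) / 11312.72 = 322.42 / 11312.72 = 2.8501% ≈ 2.9%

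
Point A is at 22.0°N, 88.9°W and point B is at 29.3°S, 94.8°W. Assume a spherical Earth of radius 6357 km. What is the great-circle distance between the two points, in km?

cos σ = sin φ₁ sin φ₂ + cos φ₁ cos φ₂ cos Δλ
      = sin(22.00°)sin(-29.30°) + cos(22.00°)cos(-29.30°)cos(-5.90°) = 0.6210
σ = 51.614° → d = Rσ = 6357·0.90083 = 5727 km

5727 km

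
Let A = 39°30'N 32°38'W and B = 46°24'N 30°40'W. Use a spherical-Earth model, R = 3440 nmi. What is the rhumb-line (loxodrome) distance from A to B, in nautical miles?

Δψ = ln[tan(π/4+φ₂/2)/tan(π/4+φ₁/2)] = +0.1648;  Δφ = +0.1204 rad,  Δλ = +0.0343 rad
q = Δφ/Δψ = 0.7307
d = R·√(Δφ² + q²Δλ²) = 3440·0.12301 = 423 nmi

423 nmi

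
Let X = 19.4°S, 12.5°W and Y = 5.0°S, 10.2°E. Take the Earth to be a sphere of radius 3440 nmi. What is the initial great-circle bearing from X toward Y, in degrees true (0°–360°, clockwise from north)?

N = sin Δλ·cos φ₂ = +0.3844;  D = cos φ₁ sin φ₂ − sin φ₁ cos φ₂ cos Δλ = +0.2231
initial course = atan2(N, D) = 59.88°

59.9°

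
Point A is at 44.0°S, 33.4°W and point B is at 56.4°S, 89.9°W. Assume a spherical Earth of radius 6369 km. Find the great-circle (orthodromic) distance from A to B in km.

cos σ = sin φ₁ sin φ₂ + cos φ₁ cos φ₂ cos Δλ
      = sin(-44.00°)sin(-56.40°) + cos(-44.00°)cos(-56.40°)cos(-56.50°) = 0.7983
σ = 37.031° → d = Rσ = 6369·0.64631 = 4116 km

4116 km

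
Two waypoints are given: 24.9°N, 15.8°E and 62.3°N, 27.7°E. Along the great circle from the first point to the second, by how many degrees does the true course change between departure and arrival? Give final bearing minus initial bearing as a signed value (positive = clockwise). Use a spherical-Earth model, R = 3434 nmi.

At departure: θ₁ = atan2(sin Δλ cos φ₂, cos φ₁ sin φ₂ − sin φ₁ cos φ₂ cos Δλ) = 8.91°
At arrival: θ₂ = atan2(sin Δλ cos φ₁, −cos φ₂ sin φ₁ + sin φ₂ cos φ₁ cos Δλ) = 17.59°
Δθ = θ₂ − θ₁ = +8.7°

+8.7°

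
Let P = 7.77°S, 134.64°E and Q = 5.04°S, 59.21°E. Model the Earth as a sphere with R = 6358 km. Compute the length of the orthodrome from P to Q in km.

8314 km

Haversine: a = sin²(Δφ/2)+cos φ₁ cos φ₂ sin²(Δλ/2) = 0.36992;  σ = 2·atan2(√a,√(1−a))
σ = 74.920° → d = Rσ = 6358·1.30760 = 8314 km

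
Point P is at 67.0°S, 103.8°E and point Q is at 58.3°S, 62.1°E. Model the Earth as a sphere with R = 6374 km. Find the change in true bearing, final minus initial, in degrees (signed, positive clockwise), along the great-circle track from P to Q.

Initial bearing θ₁ = atan2(sin Δλ cos φ₂, cos φ₁ sin φ₂ − sin φ₁ cos φ₂ cos Δλ) = 274.70°
Final bearing θ₂ = (initial bearing from the destination back to the start) + 180° = 312.18°
Δθ = θ₂ − θ₁ = +37.5°

+37.5°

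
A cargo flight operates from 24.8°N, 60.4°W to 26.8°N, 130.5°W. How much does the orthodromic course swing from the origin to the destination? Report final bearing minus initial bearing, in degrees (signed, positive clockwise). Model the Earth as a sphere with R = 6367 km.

-34.0°

Initial bearing θ₁ = atan2(sin Δλ cos φ₂, cos φ₁ sin φ₂ − sin φ₁ cos φ₂ cos Δλ) = 288.56°
Final bearing θ₂ = (initial bearing from the destination back to the start) + 180° = 254.60°
Δθ = θ₂ − θ₁ = -34.0°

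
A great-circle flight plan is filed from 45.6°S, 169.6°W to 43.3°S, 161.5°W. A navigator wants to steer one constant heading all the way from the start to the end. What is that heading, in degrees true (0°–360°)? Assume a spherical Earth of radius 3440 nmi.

68.3°

Meridional parts: M(φ₁)=-0.8963, M(φ₂)=-0.8400 → ΔM = +0.0562;  Δλ = +0.1414 rad
tan C = Δλ / ΔM = +2.5135 → C = 68.31°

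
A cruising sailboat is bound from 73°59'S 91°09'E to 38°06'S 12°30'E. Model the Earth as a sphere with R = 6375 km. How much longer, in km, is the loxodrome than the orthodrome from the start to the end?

332 km

Great circle: cos σ = sin φ₁ sin φ₂ + cos φ₁ cos φ₂ cos Δλ,  σ = 0.8817 rad → d_gc = 5621.05 km
Rhumb line: Δψ = +1.2410, q = Δφ/Δψ = 0.5047, d_rh = R√(Δφ²+q²Δλ²) = 5953.48 km
Excess = 5953.48 − 5621.05 = 332.43 ≈ 332 km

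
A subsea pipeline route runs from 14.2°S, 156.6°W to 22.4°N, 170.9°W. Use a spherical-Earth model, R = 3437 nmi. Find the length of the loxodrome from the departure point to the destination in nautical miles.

Rhumb course C = atan2(Δλ, Δψ) with Δψ = ln[tan(π/4+φ₂/2)/tan(π/4+φ₁/2)] = +0.6517, Δλ = -0.2496 → C = 339.05°
d = R·|Δφ| / |cos C| = 3437·0.63879 / 0.93386 = 2351 nmi

2351 nmi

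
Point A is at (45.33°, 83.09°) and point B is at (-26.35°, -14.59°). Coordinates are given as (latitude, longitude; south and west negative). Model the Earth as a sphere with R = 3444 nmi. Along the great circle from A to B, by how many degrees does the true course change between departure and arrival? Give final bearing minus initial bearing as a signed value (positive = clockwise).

-26.2°

Initial bearing θ₁ = atan2(sin Δλ cos φ₂, cos φ₁ sin φ₂ − sin φ₁ cos φ₂ cos Δλ) = 255.67°
Final bearing θ₂ = (initial bearing from the destination back to the start) + 180° = 229.48°
Δθ = θ₂ − θ₁ = -26.2°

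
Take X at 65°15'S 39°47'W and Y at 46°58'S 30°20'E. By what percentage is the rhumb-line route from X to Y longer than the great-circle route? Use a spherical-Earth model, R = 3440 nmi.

4.7%

Great circle: σ = 0.7060 rad → d_gc = Rσ = 2428.5 nmi
Rhumb: Δφ = +0.3191, Δλ = +1.2238, Δψ = +0.5860, q = Δφ/Δψ = 0.5445 → d_rh = R√(Δφ²+q²Δλ²) = 2541.5 nmi
Excess = (2541.5 − 2428.5) / 2428.5 = 113.0 / 2428.5 = 4.653% ≈ 4.7%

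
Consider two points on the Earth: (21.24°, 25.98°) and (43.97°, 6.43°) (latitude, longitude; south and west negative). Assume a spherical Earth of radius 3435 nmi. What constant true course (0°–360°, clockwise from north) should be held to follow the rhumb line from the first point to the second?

324.4°

Δψ = ln[tan(π/4+φ₂/2)/tan(π/4+φ₁/2)] = +0.4767
Δλ = -0.3412 rad (taken the short way round)
course = atan2(Δλ, Δψ) = 324.40°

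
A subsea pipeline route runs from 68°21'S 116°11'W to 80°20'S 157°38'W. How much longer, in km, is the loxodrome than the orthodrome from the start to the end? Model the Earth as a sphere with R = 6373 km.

Great circle: cos σ = sin φ₁ sin φ₂ + cos φ₁ cos φ₂ cos Δλ,  σ = 0.2740 rad → d_gc = 1746.3 km
Rhumb line: Δψ = -0.8159, q = Δφ/Δψ = 0.2563, d_rh = R√(Δφ²+q²Δλ²) = 1781.4 km
Excess = 1781.4 − 1746.3 = 35.1 ≈ 35 km

35 km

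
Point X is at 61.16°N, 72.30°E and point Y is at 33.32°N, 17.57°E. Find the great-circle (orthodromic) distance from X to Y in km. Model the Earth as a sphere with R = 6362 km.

4935 km

Haversine: a = sin²(Δφ/2)+cos φ₁ cos φ₂ sin²(Δλ/2) = 0.14304;  σ = 2·atan2(√a,√(1−a))
σ = 44.444° → d = Rσ = 6362·0.77570 = 4935 km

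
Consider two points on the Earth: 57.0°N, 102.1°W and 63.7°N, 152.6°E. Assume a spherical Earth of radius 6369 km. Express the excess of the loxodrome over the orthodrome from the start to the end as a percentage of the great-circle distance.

12.5%

Great circle: σ = 0.8118 rad → d_gc = Rσ = 5170.5 km
Rhumb: Δφ = +0.1169, Δλ = -1.8378, Δψ = +0.2374, q = Δφ/Δψ = 0.4927 → d_rh = R√(Δφ²+q²Δλ²) = 5814.7 km
Excess = (5814.7 − 5170.5) / 5170.5 = 644.2 / 5170.5 = 12.46% ≈ 12.5%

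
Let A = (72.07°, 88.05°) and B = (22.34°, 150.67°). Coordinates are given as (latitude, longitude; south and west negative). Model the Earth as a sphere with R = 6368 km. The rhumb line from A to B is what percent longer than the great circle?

Great circle: σ = 1.0557 rad → d_gc = Rσ = 6722.9 km
Rhumb: Δφ = -0.8680, Δλ = +1.0929, Δψ = -1.4465, q = Δφ/Δψ = 0.6000 → d_rh = R√(Δφ²+q²Δλ²) = 6927.4 km
Excess = (6927.4 − 6722.9) / 6722.9 = 204.5 / 6722.9 = 3.04% ≈ 3.0%

3.0%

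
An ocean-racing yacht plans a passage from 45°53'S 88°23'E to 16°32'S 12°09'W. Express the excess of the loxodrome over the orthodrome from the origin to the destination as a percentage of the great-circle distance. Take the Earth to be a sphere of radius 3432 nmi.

Great circle: σ = 1.4884 rad → d_gc = Rσ = 5108.2 nmi
Rhumb: Δφ = +0.5123, Δλ = -1.7546, Δψ = +0.6107, q = Δφ/Δψ = 0.8388 → d_rh = R√(Δφ²+q²Δλ²) = 5348.4 nmi
Excess = (5348.4 − 5108.2) / 5108.2 = 240.2 / 5108.2 = 4.70% ≈ 4.7%

4.7%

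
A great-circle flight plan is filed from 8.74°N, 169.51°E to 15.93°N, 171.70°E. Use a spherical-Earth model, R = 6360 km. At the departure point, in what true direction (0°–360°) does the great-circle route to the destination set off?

N = sin Δλ·cos φ₂ = +0.0367;  D = cos φ₁ sin φ₂ − sin φ₁ cos φ₂ cos Δλ = +0.1253
initial course = atan2(N, D) = 16.35°

16.3°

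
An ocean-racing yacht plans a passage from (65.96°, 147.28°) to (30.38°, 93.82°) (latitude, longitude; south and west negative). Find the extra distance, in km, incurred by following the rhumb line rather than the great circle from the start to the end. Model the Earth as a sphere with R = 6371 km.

Great circle: cos σ = sin φ₁ sin φ₂ + cos φ₁ cos φ₂ cos Δλ,  σ = 0.8351 rad → d_gc = 5320.40 km
Rhumb line: Δψ = -0.9899, q = Δφ/Δψ = 0.6274, d_rh = R√(Δφ²+q²Δλ²) = 5436.92 km
Excess = 5436.92 − 5320.40 = 116.52 ≈ 117 km

117 km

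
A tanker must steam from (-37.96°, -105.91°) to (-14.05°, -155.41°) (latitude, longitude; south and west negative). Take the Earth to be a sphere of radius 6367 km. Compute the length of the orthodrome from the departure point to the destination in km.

5529 km

Haversine: a = sin²(Δφ/2)+cos φ₁ cos φ₂ sin²(Δλ/2) = 0.17697;  σ = 2·atan2(√a,√(1−a))
σ = 49.755° → d = Rσ = 6367·0.86838 = 5529 km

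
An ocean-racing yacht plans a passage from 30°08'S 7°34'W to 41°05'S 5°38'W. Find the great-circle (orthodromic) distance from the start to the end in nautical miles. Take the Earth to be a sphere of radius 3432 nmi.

Haversine: a = sin²(Δφ/2)+cos φ₁ cos φ₂ sin²(Δλ/2) = 0.00929;  σ = 2·atan2(√a,√(1−a))
σ = 11.061° → d = Rσ = 3432·0.19306 = 663 nmi

663 nmi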